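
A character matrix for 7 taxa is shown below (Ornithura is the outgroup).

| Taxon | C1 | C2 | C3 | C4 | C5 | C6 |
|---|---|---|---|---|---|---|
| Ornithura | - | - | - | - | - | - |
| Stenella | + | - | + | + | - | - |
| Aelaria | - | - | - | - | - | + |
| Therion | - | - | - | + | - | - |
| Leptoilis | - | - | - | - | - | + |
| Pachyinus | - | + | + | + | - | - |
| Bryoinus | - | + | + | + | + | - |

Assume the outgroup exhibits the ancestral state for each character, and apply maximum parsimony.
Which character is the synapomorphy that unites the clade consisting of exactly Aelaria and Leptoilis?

The outgroup has state '-' for every character, so '+' is the derived state throughout.
C1: derived state '+' in Stenella only — an autapomorphy, so it tells us nothing about relationships among taxa.
Only Bryoinus and Pachyinus show the derived state '+' for C2, supporting them as a clade.
Only Bryoinus, Pachyinus, and Stenella show the derived state '+' for C3, supporting them as a clade.
Only Bryoinus, Pachyinus, Stenella, and Therion show the derived state '+' for C4, supporting them as a clade.
C5: derived state '+' in Bryoinus only — an autapomorphy, so it tells us nothing about relationships among taxa.
Only Aelaria and Leptoilis show the derived state '+' for C6, supporting them as a clade.
Most parsimonious ingroup topology: (((Stenella,(Pachyinus,Bryoinus)),Therion),(Aelaria,Leptoilis)).
The clade {Aelaria, Leptoilis} is supported by C6: its derived state '+' occurs in exactly those taxa and in no other taxon (including the outgroup).

C6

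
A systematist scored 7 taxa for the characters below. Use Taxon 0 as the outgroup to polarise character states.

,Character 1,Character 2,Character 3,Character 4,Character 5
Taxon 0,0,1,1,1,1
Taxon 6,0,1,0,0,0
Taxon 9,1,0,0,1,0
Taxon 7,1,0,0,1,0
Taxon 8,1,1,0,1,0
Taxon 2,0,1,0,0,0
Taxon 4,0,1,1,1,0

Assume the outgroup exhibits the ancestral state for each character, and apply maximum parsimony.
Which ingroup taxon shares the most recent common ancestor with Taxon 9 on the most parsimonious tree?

Character polarity is set by the outgroup: the derived state is whichever differs from the outgroup's state, so for Character 2, Character 3, Character 4, Character 5 the derived state is '0', and for the remaining characters it is '1'.
Character 1 (derived state '1') is shared by Taxon 7, Taxon 8, and Taxon 9 — a synapomorphy uniting that clade.
Character 2 (derived state '0') is shared by Taxon 7 and Taxon 9 — a synapomorphy uniting that clade.
Only Taxon 2, Taxon 6, Taxon 7, Taxon 8, and Taxon 9 show the derived state '0' for Character 3, supporting them as a clade.
Character 4 (derived state '0') is shared by Taxon 2 and Taxon 6 — a synapomorphy uniting that clade.
Character 5 (derived state '0') is shared by all ingroup taxa — unites the whole ingroup.
Most parsimonious ingroup topology: (((Taxon 6,Taxon 2),((Taxon 9,Taxon 7),Taxon 8)),Taxon 4).
Taxon 9 and Taxon 7 form a cherry on this tree, so they are sister taxa.

Taxon 7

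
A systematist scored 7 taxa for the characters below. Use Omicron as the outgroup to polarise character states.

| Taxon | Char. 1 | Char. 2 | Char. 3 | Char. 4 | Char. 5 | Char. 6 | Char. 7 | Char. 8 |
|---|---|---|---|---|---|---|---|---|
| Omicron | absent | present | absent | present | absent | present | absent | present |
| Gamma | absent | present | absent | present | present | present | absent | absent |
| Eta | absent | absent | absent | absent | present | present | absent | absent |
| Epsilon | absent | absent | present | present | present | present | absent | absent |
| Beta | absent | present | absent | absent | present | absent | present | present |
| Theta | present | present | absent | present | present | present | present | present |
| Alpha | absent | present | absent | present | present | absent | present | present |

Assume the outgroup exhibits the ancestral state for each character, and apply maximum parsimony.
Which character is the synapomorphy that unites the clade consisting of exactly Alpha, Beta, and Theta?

Character polarity is set by the outgroup: the derived state is whichever differs from the outgroup's state, so for Char. 2, Char. 4, Char. 6, Char. 8 the derived state is 'absent', and for the remaining characters it is 'present'.
Char. 1: derived state 'present' in Theta only — an autapomorphy, so it tells us nothing about relationships among taxa.
Only Epsilon and Eta show the derived state 'absent' for Char. 2, supporting them as a clade.
Char. 3 (derived state 'present') is unique to Epsilon (autapomorphy; uninformative for grouping).
Char. 4 (state 'absent') occurs in Beta and Eta but conflicts with the nesting implied by the other characters — most parsimoniously interpreted as homoplasy.
All ingroup taxa share the derived state 'present' for Char. 5; it defines the ingroup but does not resolve relationships within it.
Char. 6 (derived state 'absent') is shared by Alpha and Beta — a synapomorphy uniting that clade.
Char. 7 (derived state 'present') is shared by Alpha, Beta, and Theta — a synapomorphy uniting that clade.
Char. 8: derived state 'absent' in Epsilon, Eta, and Gamma only — synapomorphy for {Epsilon, Eta, Gamma}.
Most parsimonious ingroup topology: ((Gamma,(Eta,Epsilon)),((Beta,Alpha),Theta)).
The clade {Alpha, Beta, Theta} is supported by Char. 7: its derived state 'present' occurs in exactly those taxa and in no other taxon (including the outgroup).

Char. 7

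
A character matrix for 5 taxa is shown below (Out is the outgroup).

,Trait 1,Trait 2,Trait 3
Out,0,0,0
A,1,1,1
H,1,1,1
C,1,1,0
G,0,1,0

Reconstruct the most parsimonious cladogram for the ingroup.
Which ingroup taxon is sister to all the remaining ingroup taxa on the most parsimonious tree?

G

The outgroup has state '0' for every character, so '1' is the derived state throughout.
Trait 1 (derived state '1') is shared by A, C, and H — a synapomorphy uniting that clade.
Trait 2 (derived state '1') is shared by all ingroup taxa — unites the whole ingroup.
Only A and H show the derived state '1' for Trait 3, supporting them as a clade.
Most parsimonious ingroup topology: (((A,H),C),G).
G is sister to the clade containing all other ingroup taxa, so it is the earliest-diverging (most basal) ingroup lineage.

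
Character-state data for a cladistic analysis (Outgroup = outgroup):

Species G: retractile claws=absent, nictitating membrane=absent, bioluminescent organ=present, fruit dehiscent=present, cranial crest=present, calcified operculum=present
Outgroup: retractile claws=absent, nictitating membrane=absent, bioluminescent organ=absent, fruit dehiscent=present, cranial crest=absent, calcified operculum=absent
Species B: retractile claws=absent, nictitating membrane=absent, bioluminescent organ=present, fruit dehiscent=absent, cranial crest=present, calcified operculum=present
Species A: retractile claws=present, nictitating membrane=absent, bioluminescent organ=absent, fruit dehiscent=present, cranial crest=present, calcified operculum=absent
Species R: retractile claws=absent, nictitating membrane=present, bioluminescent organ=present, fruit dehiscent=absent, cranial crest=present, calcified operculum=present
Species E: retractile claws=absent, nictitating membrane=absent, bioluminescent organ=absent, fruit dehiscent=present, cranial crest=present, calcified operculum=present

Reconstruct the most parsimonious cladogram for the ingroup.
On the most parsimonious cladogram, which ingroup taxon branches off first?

Character polarity is set by the outgroup: the derived state is whichever differs from the outgroup's state, so for fruit dehiscent the derived state is 'absent', and for the remaining characters it is 'present'.
retractile claws: derived state 'present' in Species A only — an autapomorphy, so it tells us nothing about relationships among taxa.
nictitating membrane: derived state 'present' in Species R only — an autapomorphy, so it tells us nothing about relationships among taxa.
Only Species B, Species G, and Species R show the derived state 'present' for bioluminescent organ, supporting them as a clade.
fruit dehiscent (derived state 'absent') is shared by Species B and Species R — a synapomorphy uniting that clade.
All ingroup taxa share the derived state 'present' for cranial crest; it defines the ingroup but does not resolve relationships within it.
calcified operculum: derived state 'present' in Species B, Species E, Species G, and Species R only — synapomorphy for {Species B, Species E, Species G, Species R}.
Most parsimonious ingroup topology: (((Species G,(Species R,Species B)),Species E),Species A).
Species A is sister to the clade containing all other ingroup taxa, so it is the earliest-diverging (most basal) ingroup lineage.

Species A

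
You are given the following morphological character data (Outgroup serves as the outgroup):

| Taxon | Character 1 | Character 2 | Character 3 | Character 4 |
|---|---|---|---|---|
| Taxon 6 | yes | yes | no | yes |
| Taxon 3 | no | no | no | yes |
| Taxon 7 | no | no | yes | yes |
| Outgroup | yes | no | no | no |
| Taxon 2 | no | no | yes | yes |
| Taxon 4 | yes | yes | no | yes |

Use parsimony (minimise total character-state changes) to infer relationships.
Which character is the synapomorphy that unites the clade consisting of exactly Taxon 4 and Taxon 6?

Character 2

Character polarity is set by the outgroup: the derived state is whichever differs from the outgroup's state, so for Character 1 the derived state is 'no', and for the remaining characters it is 'yes'.
Character 1: derived state 'no' in Taxon 2, Taxon 3, and Taxon 7 only — synapomorphy for {Taxon 2, Taxon 3, Taxon 7}.
Only Taxon 4 and Taxon 6 show the derived state 'yes' for Character 2, supporting them as a clade.
Character 3: derived state 'yes' in Taxon 2 and Taxon 7 only — synapomorphy for {Taxon 2, Taxon 7}.
All ingroup taxa share the derived state 'yes' for Character 4; it defines the ingroup but does not resolve relationships within it.
Most parsimonious ingroup topology: ((Taxon 3,(Taxon 7,Taxon 2)),(Taxon 6,Taxon 4)).
The clade {Taxon 4, Taxon 6} is supported by Character 2: its derived state 'yes' occurs in exactly those taxa and in no other taxon (including the outgroup).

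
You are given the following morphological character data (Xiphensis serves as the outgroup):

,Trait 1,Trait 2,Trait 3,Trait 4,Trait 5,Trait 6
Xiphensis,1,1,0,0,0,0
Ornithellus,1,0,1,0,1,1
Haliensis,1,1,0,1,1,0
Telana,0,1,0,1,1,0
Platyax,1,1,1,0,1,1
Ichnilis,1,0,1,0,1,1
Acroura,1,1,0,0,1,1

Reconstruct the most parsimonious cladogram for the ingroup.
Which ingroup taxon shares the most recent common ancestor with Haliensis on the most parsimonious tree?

Telana

Character polarity is set by the outgroup: the derived state is whichever differs from the outgroup's state, so for Trait 1, Trait 2 the derived state is '0', and for the remaining characters it is '1'.
Trait 1: derived state '0' in Telana only — an autapomorphy, so it tells us nothing about relationships among taxa.
Trait 2: derived state '0' in Ichnilis and Ornithellus only — synapomorphy for {Ichnilis, Ornithellus}.
Only Ichnilis, Ornithellus, and Platyax show the derived state '1' for Trait 3, supporting them as a clade.
Trait 4: derived state '1' in Haliensis and Telana only — synapomorphy for {Haliensis, Telana}.
Trait 5 (derived state '1') is shared by all ingroup taxa — unites the whole ingroup.
Only Acroura, Ichnilis, Ornithellus, and Platyax show the derived state '1' for Trait 6, supporting them as a clade.
Most parsimonious ingroup topology: ((((Ornithellus,Ichnilis),Platyax),Acroura),(Haliensis,Telana)).
Haliensis and Telana form a cherry on this tree, so they are sister taxa.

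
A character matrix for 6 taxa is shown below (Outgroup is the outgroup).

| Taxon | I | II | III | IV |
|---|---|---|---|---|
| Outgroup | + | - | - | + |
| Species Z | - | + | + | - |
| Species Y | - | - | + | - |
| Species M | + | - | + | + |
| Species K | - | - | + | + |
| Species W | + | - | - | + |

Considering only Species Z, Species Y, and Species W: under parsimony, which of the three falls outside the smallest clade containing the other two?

Character polarity is set by the outgroup: the derived state is whichever differs from the outgroup's state, so for I, IV the derived state is '-', and for the remaining characters it is '+'.
I (derived state '-') is shared by Species K, Species Y, and Species Z — a synapomorphy uniting that clade.
II: derived state '+' in Species Z only — an autapomorphy, so it tells us nothing about relationships among taxa.
Only Species K, Species M, Species Y, and Species Z show the derived state '+' for III, supporting them as a clade.
Only Species Y and Species Z show the derived state '-' for IV, supporting them as a clade.
Most parsimonious ingroup topology: ((((Species Z,Species Y),Species K),Species M),Species W).
Species Z and Species Y share a more recent common ancestor with each other than either does with Species W, so Species W is the least closely related of the three.

Species W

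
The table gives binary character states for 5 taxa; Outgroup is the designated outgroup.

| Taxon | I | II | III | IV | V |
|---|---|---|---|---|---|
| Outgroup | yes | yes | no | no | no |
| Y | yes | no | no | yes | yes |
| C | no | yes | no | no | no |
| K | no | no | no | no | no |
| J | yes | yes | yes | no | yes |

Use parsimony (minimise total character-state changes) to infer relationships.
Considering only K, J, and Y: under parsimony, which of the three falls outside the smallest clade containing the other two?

K

Character polarity is set by the outgroup: the derived state is whichever differs from the outgroup's state, so for I, II the derived state is 'no', and for the remaining characters it is 'yes'.
Only C and K show the derived state 'no' for I, supporting them as a clade.
II groups K and Y, which is incompatible with the clades supported by the remaining characters; treating it as convergent (homoplasy) costs fewer steps than any alternative tree.
III (derived state 'yes') is unique to J (autapomorphy; uninformative for grouping).
IV (derived state 'yes') is unique to Y (autapomorphy; uninformative for grouping).
Only J and Y show the derived state 'yes' for V, supporting them as a clade.
Most parsimonious ingroup topology: ((Y,J),(C,K)).
Y and J share a more recent common ancestor with each other than either does with K, so K is the least closely related of the three.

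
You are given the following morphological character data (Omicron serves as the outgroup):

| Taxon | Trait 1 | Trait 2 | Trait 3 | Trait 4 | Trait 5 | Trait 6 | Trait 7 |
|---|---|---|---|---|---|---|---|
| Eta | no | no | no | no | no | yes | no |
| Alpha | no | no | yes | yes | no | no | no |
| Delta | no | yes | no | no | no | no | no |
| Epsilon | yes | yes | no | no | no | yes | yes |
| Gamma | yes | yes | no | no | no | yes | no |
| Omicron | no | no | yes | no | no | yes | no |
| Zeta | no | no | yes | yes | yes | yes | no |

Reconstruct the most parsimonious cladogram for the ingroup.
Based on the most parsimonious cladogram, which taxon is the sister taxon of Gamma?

Character polarity is set by the outgroup: the derived state is whichever differs from the outgroup's state, so for Trait 3, Trait 6 the derived state is 'no', and for the remaining characters it is 'yes'.
Trait 1 (derived state 'yes') is shared by Epsilon and Gamma — a synapomorphy uniting that clade.
Only Delta, Epsilon, and Gamma show the derived state 'yes' for Trait 2, supporting them as a clade.
Trait 3 (derived state 'no') is shared by Delta, Epsilon, Eta, and Gamma — a synapomorphy uniting that clade.
Trait 4 (derived state 'yes') is shared by Alpha and Zeta — a synapomorphy uniting that clade.
Trait 5: derived state 'yes' in Zeta only — an autapomorphy, so it tells us nothing about relationships among taxa.
Trait 6 groups Alpha and Delta, which is incompatible with the clades supported by the remaining characters; treating it as convergent (homoplasy) costs fewer steps than any alternative tree.
Trait 7 (derived state 'yes') is unique to Epsilon (autapomorphy; uninformative for grouping).
Most parsimonious ingroup topology: ((Zeta,Alpha),((Delta,(Epsilon,Gamma)),Eta)).
Gamma and Epsilon form a cherry on this tree, so they are sister taxa.

Epsilon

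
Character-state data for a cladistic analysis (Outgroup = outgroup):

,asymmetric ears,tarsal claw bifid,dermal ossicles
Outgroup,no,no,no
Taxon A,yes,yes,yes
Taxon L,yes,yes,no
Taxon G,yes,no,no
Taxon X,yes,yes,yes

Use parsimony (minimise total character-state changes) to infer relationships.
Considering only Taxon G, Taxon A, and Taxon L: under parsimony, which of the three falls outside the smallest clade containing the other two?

The outgroup has state 'no' for every character, so 'yes' is the derived state throughout.
asymmetric ears (derived state 'yes') is shared by all ingroup taxa — unites the whole ingroup.
Only Taxon A, Taxon L, and Taxon X show the derived state 'yes' for tarsal claw bifid, supporting them as a clade.
dermal ossicles (derived state 'yes') is shared by Taxon A and Taxon X — a synapomorphy uniting that clade.
Most parsimonious ingroup topology: (((Taxon A,Taxon X),Taxon L),Taxon G).
Taxon A and Taxon L share a more recent common ancestor with each other than either does with Taxon G, so Taxon G is the least closely related of the three.

Taxon G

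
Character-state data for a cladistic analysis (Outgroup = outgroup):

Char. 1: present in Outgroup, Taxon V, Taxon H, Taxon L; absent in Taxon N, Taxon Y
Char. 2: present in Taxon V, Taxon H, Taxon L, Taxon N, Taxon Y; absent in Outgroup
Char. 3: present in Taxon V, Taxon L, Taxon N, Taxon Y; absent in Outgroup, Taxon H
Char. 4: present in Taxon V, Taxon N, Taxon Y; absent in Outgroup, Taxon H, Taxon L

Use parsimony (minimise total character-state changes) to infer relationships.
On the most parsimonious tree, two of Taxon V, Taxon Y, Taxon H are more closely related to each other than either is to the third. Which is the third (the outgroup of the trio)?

Character polarity is set by the outgroup: the derived state is whichever differs from the outgroup's state, so for Char. 1 the derived state is 'absent', and for the remaining characters it is 'present'.
Char. 1: derived state 'absent' in Taxon N and Taxon Y only — synapomorphy for {Taxon N, Taxon Y}.
Char. 2 (derived state 'present') is shared by all ingroup taxa — unites the whole ingroup.
Char. 3: derived state 'present' in Taxon L, Taxon N, Taxon V, and Taxon Y only — synapomorphy for {Taxon L, Taxon N, Taxon V, Taxon Y}.
Char. 4 (derived state 'present') is shared by Taxon N, Taxon V, and Taxon Y — a synapomorphy uniting that clade.
Most parsimonious ingroup topology: (((Taxon V,(Taxon N,Taxon Y)),Taxon L),Taxon H).
Taxon Y and Taxon V share a more recent common ancestor with each other than either does with Taxon H, so Taxon H is the least closely related of the three.

Taxon H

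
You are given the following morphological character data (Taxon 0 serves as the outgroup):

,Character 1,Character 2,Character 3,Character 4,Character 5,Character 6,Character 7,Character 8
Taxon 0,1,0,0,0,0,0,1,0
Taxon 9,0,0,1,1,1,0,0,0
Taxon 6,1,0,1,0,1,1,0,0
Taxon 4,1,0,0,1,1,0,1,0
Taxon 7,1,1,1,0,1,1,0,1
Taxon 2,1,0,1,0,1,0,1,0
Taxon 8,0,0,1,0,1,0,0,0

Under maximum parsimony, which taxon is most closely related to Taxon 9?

Taxon 8

Character polarity is set by the outgroup: the derived state is whichever differs from the outgroup's state, so for Character 1, Character 7 the derived state is '0', and for the remaining characters it is '1'.
Only Taxon 8 and Taxon 9 show the derived state '0' for Character 1, supporting them as a clade.
Character 2 (derived state '1') is unique to Taxon 7 (autapomorphy; uninformative for grouping).
Character 3 (derived state '1') is shared by Taxon 2, Taxon 6, Taxon 7, Taxon 8, and Taxon 9 — a synapomorphy uniting that clade.
Character 4 (state '1') occurs in Taxon 4 and Taxon 9 but conflicts with the nesting implied by the other characters — most parsimoniously interpreted as homoplasy.
All ingroup taxa share the derived state '1' for Character 5; it defines the ingroup but does not resolve relationships within it.
Only Taxon 6 and Taxon 7 show the derived state '1' for Character 6, supporting them as a clade.
Character 7 (derived state '0') is shared by Taxon 6, Taxon 7, Taxon 8, and Taxon 9 — a synapomorphy uniting that clade.
Character 8 (derived state '1') is unique to Taxon 7 (autapomorphy; uninformative for grouping).
Most parsimonious ingroup topology: ((((Taxon 9,Taxon 8),(Taxon 6,Taxon 7)),Taxon 2),Taxon 4).
Taxon 9 and Taxon 8 form a cherry on this tree, so they are sister taxa.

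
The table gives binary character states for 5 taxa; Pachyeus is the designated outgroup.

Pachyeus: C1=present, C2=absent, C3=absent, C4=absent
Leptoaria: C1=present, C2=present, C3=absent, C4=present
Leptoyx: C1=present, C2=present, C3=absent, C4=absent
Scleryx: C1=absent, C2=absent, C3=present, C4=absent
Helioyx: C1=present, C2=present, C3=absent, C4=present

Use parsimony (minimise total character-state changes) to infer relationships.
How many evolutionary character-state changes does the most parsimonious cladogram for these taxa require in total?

Character polarity is set by the outgroup: the derived state is whichever differs from the outgroup's state, so for C1 the derived state is 'absent', and for the remaining characters it is 'present'.
C1 (derived state 'absent') is unique to Scleryx (autapomorphy; uninformative for grouping).
C2 (derived state 'present') is shared by Helioyx, Leptoaria, and Leptoyx — a synapomorphy uniting that clade.
C3: derived state 'present' in Scleryx only — an autapomorphy, so it tells us nothing about relationships among taxa.
C4 (derived state 'present') is shared by Helioyx and Leptoaria — a synapomorphy uniting that clade.
Most parsimonious ingroup topology: (((Leptoaria,Helioyx),Leptoyx),Scleryx).
Changes per character on this tree: C1: 1; C2: 1; C3: 1; C4: 1.
Total = 4.

4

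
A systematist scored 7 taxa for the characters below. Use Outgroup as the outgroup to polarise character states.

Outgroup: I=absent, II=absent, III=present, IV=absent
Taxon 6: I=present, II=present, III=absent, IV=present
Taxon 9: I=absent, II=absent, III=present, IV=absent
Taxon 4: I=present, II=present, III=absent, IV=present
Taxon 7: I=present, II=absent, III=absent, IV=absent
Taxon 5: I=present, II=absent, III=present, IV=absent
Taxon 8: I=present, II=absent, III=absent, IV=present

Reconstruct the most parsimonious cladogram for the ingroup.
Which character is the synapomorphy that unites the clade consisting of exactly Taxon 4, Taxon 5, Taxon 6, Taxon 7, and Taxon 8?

I

Character polarity is set by the outgroup: the derived state is whichever differs from the outgroup's state, so for III the derived state is 'absent', and for the remaining characters it is 'present'.
Only Taxon 4, Taxon 5, Taxon 6, Taxon 7, and Taxon 8 show the derived state 'present' for I, supporting them as a clade.
II (derived state 'present') is shared by Taxon 4 and Taxon 6 — a synapomorphy uniting that clade.
Only Taxon 4, Taxon 6, Taxon 7, and Taxon 8 show the derived state 'absent' for III, supporting them as a clade.
Only Taxon 4, Taxon 6, and Taxon 8 show the derived state 'present' for IV, supporting them as a clade.
Most parsimonious ingroup topology: (((((Taxon 6,Taxon 4),Taxon 8),Taxon 7),Taxon 5),Taxon 9).
The clade {Taxon 4, Taxon 5, Taxon 6, Taxon 7, Taxon 8} is supported by I: its derived state 'present' occurs in exactly those taxa and in no other taxon (including the outgroup).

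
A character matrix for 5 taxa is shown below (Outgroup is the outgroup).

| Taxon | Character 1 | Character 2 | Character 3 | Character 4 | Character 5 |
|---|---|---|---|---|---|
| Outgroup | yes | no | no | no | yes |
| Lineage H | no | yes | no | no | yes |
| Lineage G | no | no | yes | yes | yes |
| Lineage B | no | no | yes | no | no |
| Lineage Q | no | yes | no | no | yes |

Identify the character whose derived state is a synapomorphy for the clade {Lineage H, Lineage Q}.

Character polarity is set by the outgroup: the derived state is whichever differs from the outgroup's state, so for Character 1, Character 5 the derived state is 'no', and for the remaining characters it is 'yes'.
Character 1 (derived state 'no') is shared by all ingroup taxa — unites the whole ingroup.
Character 2: derived state 'yes' in Lineage H and Lineage Q only — synapomorphy for {Lineage H, Lineage Q}.
Character 3 (derived state 'yes') is shared by Lineage B and Lineage G — a synapomorphy uniting that clade.
Character 4: derived state 'yes' in Lineage G only — an autapomorphy, so it tells us nothing about relationships among taxa.
Character 5 (derived state 'no') is unique to Lineage B (autapomorphy; uninformative for grouping).
Most parsimonious ingroup topology: ((Lineage H,Lineage Q),(Lineage G,Lineage B)).
The clade {Lineage H, Lineage Q} is supported by Character 2: its derived state 'yes' occurs in exactly those taxa and in no other taxon (including the outgroup).

Character 2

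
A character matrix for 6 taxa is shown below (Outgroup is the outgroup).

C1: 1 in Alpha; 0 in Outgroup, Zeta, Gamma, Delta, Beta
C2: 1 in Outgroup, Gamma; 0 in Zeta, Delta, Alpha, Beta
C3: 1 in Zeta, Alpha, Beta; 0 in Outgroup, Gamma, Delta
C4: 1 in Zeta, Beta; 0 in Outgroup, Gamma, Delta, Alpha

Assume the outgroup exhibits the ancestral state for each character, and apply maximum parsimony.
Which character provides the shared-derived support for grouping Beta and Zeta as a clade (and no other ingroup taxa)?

Character polarity is set by the outgroup: the derived state is whichever differs from the outgroup's state, so for C2 the derived state is '0', and for the remaining characters it is '1'.
C1 (derived state '1') is unique to Alpha (autapomorphy; uninformative for grouping).
C2: derived state '0' in Alpha, Beta, Delta, and Zeta only — synapomorphy for {Alpha, Beta, Delta, Zeta}.
C3: derived state '1' in Alpha, Beta, and Zeta only — synapomorphy for {Alpha, Beta, Zeta}.
Only Beta and Zeta show the derived state '1' for C4, supporting them as a clade.
Most parsimonious ingroup topology: ((((Zeta,Beta),Alpha),Delta),Gamma).
The clade {Beta, Zeta} is supported by C4: its derived state '1' occurs in exactly those taxa and in no other taxon (including the outgroup).

C4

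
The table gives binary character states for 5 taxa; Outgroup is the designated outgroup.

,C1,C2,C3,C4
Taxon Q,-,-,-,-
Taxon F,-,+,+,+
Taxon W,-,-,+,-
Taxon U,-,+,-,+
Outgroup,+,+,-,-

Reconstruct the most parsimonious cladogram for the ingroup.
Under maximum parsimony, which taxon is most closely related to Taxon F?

Taxon U

Character polarity is set by the outgroup: the derived state is whichever differs from the outgroup's state, so for C1, C2 the derived state is '-', and for the remaining characters it is '+'.
C1 (derived state '-') is shared by all ingroup taxa — unites the whole ingroup.
Only Taxon Q and Taxon W show the derived state '-' for C2, supporting them as a clade.
C3 groups Taxon F and Taxon W, which is incompatible with the clades supported by the remaining characters; treating it as convergent (homoplasy) costs fewer steps than any alternative tree.
C4 (derived state '+') is shared by Taxon F and Taxon U — a synapomorphy uniting that clade.
Most parsimonious ingroup topology: ((Taxon U,Taxon F),(Taxon W,Taxon Q)).
Taxon F and Taxon U form a cherry on this tree, so they are sister taxa.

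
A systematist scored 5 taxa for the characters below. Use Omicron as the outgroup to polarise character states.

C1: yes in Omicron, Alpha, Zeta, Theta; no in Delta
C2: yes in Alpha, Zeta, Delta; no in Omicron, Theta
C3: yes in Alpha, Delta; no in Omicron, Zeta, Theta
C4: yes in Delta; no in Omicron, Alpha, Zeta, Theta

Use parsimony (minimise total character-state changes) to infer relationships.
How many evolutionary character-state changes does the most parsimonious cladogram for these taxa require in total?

Character polarity is set by the outgroup: the derived state is whichever differs from the outgroup's state, so for C1 the derived state is 'no', and for the remaining characters it is 'yes'.
C1: derived state 'no' in Delta only — an autapomorphy, so it tells us nothing about relationships among taxa.
C2: derived state 'yes' in Alpha, Delta, and Zeta only — synapomorphy for {Alpha, Delta, Zeta}.
C3 (derived state 'yes') is shared by Alpha and Delta — a synapomorphy uniting that clade.
C4: derived state 'yes' in Delta only — an autapomorphy, so it tells us nothing about relationships among taxa.
Most parsimonious ingroup topology: (((Alpha,Delta),Zeta),Theta).
Changes per character on this tree: C1: 1; C2: 1; C3: 1; C4: 1.
Total = 4.

4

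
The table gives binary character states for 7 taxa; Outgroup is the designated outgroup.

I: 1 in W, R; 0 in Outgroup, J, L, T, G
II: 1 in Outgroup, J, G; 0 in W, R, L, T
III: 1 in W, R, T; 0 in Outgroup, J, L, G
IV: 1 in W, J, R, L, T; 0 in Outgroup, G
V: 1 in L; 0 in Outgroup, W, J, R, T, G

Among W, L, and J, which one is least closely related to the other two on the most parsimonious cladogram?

J

Character polarity is set by the outgroup: the derived state is whichever differs from the outgroup's state, so for II the derived state is '0', and for the remaining characters it is '1'.
Only R and W show the derived state '1' for I, supporting them as a clade.
II: derived state '0' in L, R, T, and W only — synapomorphy for {L, R, T, W}.
Only R, T, and W show the derived state '1' for III, supporting them as a clade.
IV (derived state '1') is shared by J, L, R, T, and W — a synapomorphy uniting that clade.
V (derived state '1') is unique to L (autapomorphy; uninformative for grouping).
Most parsimonious ingroup topology: (((((R,W),T),L),J),G).
L and W share a more recent common ancestor with each other than either does with J, so J is the least closely related of the three.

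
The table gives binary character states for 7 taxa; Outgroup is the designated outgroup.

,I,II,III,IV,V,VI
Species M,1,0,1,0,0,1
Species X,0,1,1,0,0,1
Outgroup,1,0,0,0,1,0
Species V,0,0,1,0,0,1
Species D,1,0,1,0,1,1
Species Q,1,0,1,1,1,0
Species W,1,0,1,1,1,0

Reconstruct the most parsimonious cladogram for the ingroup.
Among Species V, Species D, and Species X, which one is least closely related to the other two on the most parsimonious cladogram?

Species D

Character polarity is set by the outgroup: the derived state is whichever differs from the outgroup's state, so for I, V the derived state is '0', and for the remaining characters it is '1'.
I: derived state '0' in Species V and Species X only — synapomorphy for {Species V, Species X}.
II (derived state '1') is unique to Species X (autapomorphy; uninformative for grouping).
All ingroup taxa share the derived state '1' for III; it defines the ingroup but does not resolve relationships within it.
IV: derived state '1' in Species Q and Species W only — synapomorphy for {Species Q, Species W}.
V (derived state '0') is shared by Species M, Species V, and Species X — a synapomorphy uniting that clade.
VI: derived state '1' in Species D, Species M, Species V, and Species X only — synapomorphy for {Species D, Species M, Species V, Species X}.
Most parsimonious ingroup topology: ((((Species V,Species X),Species M),Species D),(Species Q,Species W)).
Species V and Species X share a more recent common ancestor with each other than either does with Species D, so Species D is the least closely related of the three.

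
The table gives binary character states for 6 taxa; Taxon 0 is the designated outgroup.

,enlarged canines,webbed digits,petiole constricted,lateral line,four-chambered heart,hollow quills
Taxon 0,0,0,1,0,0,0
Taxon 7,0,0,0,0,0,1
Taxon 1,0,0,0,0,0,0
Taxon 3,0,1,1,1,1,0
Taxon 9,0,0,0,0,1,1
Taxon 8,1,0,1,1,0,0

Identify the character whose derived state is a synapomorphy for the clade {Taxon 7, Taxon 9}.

Character polarity is set by the outgroup: the derived state is whichever differs from the outgroup's state, so for petiole constricted the derived state is '0', and for the remaining characters it is '1'.
enlarged canines (derived state '1') is unique to Taxon 8 (autapomorphy; uninformative for grouping).
webbed digits: derived state '1' in Taxon 3 only — an autapomorphy, so it tells us nothing about relationships among taxa.
petiole constricted (derived state '0') is shared by Taxon 1, Taxon 7, and Taxon 9 — a synapomorphy uniting that clade.
Only Taxon 3 and Taxon 8 show the derived state '1' for lateral line, supporting them as a clade.
four-chambered heart groups Taxon 3 and Taxon 9, which is incompatible with the clades supported by the remaining characters; treating it as convergent (homoplasy) costs fewer steps than any alternative tree.
hollow quills: derived state '1' in Taxon 7 and Taxon 9 only — synapomorphy for {Taxon 7, Taxon 9}.
Most parsimonious ingroup topology: (((Taxon 7,Taxon 9),Taxon 1),(Taxon 3,Taxon 8)).
The clade {Taxon 7, Taxon 9} is supported by hollow quills: its derived state '1' occurs in exactly those taxa and in no other taxon (including the outgroup).

hollow quills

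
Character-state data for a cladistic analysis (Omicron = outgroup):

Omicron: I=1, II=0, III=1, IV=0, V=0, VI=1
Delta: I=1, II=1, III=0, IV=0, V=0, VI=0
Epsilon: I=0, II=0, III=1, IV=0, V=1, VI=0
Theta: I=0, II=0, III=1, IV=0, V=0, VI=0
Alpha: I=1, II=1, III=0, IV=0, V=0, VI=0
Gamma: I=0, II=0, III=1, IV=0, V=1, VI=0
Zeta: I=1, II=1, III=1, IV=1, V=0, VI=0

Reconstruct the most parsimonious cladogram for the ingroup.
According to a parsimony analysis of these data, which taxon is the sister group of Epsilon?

Character polarity is set by the outgroup: the derived state is whichever differs from the outgroup's state, so for I, III, VI the derived state is '0', and for the remaining characters it is '1'.
I (derived state '0') is shared by Epsilon, Gamma, and Theta — a synapomorphy uniting that clade.
II: derived state '1' in Alpha, Delta, and Zeta only — synapomorphy for {Alpha, Delta, Zeta}.
III (derived state '0') is shared by Alpha and Delta — a synapomorphy uniting that clade.
IV: derived state '1' in Zeta only — an autapomorphy, so it tells us nothing about relationships among taxa.
V: derived state '1' in Epsilon and Gamma only — synapomorphy for {Epsilon, Gamma}.
All ingroup taxa share the derived state '0' for VI; it defines the ingroup but does not resolve relationships within it.
Most parsimonious ingroup topology: (((Delta,Alpha),Zeta),((Epsilon,Gamma),Theta)).
Epsilon and Gamma form a cherry on this tree, so they are sister taxa.

Gamma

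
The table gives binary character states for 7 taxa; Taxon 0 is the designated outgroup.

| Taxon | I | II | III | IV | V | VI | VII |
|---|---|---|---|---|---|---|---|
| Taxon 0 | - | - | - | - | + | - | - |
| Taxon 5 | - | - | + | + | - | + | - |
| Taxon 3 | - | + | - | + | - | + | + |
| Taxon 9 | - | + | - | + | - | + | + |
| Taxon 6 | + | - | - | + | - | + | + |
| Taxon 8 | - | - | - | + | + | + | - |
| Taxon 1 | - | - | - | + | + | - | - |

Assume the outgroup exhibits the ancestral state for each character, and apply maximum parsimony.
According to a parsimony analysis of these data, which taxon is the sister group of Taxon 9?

Character polarity is set by the outgroup: the derived state is whichever differs from the outgroup's state, so for V the derived state is '-', and for the remaining characters it is '+'.
I (derived state '+') is unique to Taxon 6 (autapomorphy; uninformative for grouping).
II: derived state '+' in Taxon 3 and Taxon 9 only — synapomorphy for {Taxon 3, Taxon 9}.
III: derived state '+' in Taxon 5 only — an autapomorphy, so it tells us nothing about relationships among taxa.
IV (derived state '+') is shared by all ingroup taxa — unites the whole ingroup.
V (derived state '-') is shared by Taxon 3, Taxon 5, Taxon 6, and Taxon 9 — a synapomorphy uniting that clade.
VI (derived state '+') is shared by Taxon 3, Taxon 5, Taxon 6, Taxon 8, and Taxon 9 — a synapomorphy uniting that clade.
VII: derived state '+' in Taxon 3, Taxon 6, and Taxon 9 only — synapomorphy for {Taxon 3, Taxon 6, Taxon 9}.
Most parsimonious ingroup topology: (((Taxon 5,((Taxon 3,Taxon 9),Taxon 6)),Taxon 8),Taxon 1).
Taxon 9 and Taxon 3 form a cherry on this tree, so they are sister taxa.

Taxon 3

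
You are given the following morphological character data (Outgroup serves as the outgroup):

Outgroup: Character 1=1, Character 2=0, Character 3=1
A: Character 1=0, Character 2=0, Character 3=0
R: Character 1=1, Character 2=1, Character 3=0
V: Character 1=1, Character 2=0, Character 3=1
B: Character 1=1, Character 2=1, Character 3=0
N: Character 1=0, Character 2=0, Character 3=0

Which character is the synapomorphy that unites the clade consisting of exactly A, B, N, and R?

Character 3

Character polarity is set by the outgroup: the derived state is whichever differs from the outgroup's state, so for Character 1, Character 3 the derived state is '0', and for the remaining characters it is '1'.
Character 1: derived state '0' in A and N only — synapomorphy for {A, N}.
Character 2 (derived state '1') is shared by B and R — a synapomorphy uniting that clade.
Character 3: derived state '0' in A, B, N, and R only — synapomorphy for {A, B, N, R}.
Most parsimonious ingroup topology: (((A,N),(R,B)),V).
The clade {A, B, N, R} is supported by Character 3: its derived state '0' occurs in exactly those taxa and in no other taxon (including the outgroup).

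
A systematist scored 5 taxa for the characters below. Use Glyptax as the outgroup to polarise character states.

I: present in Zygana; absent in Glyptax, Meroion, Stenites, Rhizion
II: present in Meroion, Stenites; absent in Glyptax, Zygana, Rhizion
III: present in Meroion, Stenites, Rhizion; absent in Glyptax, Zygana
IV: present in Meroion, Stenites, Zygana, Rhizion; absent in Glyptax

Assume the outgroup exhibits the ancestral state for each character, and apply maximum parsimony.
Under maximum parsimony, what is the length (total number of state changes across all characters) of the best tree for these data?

The outgroup has state 'absent' for every character, so 'present' is the derived state throughout.
I (derived state 'present') is unique to Zygana (autapomorphy; uninformative for grouping).
II (derived state 'present') is shared by Meroion and Stenites — a synapomorphy uniting that clade.
III: derived state 'present' in Meroion, Rhizion, and Stenites only — synapomorphy for {Meroion, Rhizion, Stenites}.
IV (derived state 'present') is shared by all ingroup taxa — unites the whole ingroup.
Most parsimonious ingroup topology: (((Meroion,Stenites),Rhizion),Zygana).
Changes per character on this tree: I: 1; II: 1; III: 1; IV: 1.
Total = 4.

4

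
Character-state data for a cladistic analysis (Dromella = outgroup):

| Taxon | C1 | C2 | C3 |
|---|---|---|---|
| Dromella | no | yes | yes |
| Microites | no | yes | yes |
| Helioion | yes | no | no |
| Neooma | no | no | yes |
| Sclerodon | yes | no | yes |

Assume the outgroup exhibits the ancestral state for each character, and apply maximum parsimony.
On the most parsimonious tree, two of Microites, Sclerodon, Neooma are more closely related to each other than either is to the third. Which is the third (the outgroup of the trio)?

Microites

Character polarity is set by the outgroup: the derived state is whichever differs from the outgroup's state, so for C2, C3 the derived state is 'no', and for the remaining characters it is 'yes'.
Only Helioion and Sclerodon show the derived state 'yes' for C1, supporting them as a clade.
C2: derived state 'no' in Helioion, Neooma, and Sclerodon only — synapomorphy for {Helioion, Neooma, Sclerodon}.
C3: derived state 'no' in Helioion only — an autapomorphy, so it tells us nothing about relationships among taxa.
Most parsimonious ingroup topology: (Microites,((Helioion,Sclerodon),Neooma)).
Sclerodon and Neooma share a more recent common ancestor with each other than either does with Microites, so Microites is the least closely related of the three.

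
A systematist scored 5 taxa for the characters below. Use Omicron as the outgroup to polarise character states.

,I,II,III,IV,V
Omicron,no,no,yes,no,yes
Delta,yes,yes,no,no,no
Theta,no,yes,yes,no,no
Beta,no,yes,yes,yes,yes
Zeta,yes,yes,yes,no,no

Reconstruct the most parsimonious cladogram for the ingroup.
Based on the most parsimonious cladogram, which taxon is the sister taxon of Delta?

Character polarity is set by the outgroup: the derived state is whichever differs from the outgroup's state, so for III, V the derived state is 'no', and for the remaining characters it is 'yes'.
Only Delta and Zeta show the derived state 'yes' for I, supporting them as a clade.
All ingroup taxa share the derived state 'yes' for II; it defines the ingroup but does not resolve relationships within it.
III (derived state 'no') is unique to Delta (autapomorphy; uninformative for grouping).
IV (derived state 'yes') is unique to Beta (autapomorphy; uninformative for grouping).
Only Delta, Theta, and Zeta show the derived state 'no' for V, supporting them as a clade.
Most parsimonious ingroup topology: (((Delta,Zeta),Theta),Beta).
Delta and Zeta form a cherry on this tree, so they are sister taxa.

Zeta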